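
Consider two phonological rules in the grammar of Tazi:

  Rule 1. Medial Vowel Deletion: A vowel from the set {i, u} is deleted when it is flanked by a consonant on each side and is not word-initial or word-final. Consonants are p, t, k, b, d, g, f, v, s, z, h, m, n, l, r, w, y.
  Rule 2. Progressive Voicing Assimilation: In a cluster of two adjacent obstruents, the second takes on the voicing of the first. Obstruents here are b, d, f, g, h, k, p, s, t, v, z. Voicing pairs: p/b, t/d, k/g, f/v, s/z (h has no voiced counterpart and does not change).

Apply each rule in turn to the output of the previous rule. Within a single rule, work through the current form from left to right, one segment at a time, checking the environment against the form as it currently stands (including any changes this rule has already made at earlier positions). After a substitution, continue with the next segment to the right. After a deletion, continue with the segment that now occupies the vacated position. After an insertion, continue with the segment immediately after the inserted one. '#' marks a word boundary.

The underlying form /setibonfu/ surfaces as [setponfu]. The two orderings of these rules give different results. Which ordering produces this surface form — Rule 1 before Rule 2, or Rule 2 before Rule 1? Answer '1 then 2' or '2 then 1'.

Order 1 then 2:
  1 Medial Vowel Deletion: [setibonfu] → [setbonfu]
  2 Progressive Voicing Assimilation: [setbonfu] → [setponfu]
  result: [setponfu]
Order 2 then 1:
  2 Progressive Voicing Assimilation: no change — [setibonfu]
  1 Medial Vowel Deletion: [setibonfu] → [setbonfu]
  result: [setbonfu]

1 then 2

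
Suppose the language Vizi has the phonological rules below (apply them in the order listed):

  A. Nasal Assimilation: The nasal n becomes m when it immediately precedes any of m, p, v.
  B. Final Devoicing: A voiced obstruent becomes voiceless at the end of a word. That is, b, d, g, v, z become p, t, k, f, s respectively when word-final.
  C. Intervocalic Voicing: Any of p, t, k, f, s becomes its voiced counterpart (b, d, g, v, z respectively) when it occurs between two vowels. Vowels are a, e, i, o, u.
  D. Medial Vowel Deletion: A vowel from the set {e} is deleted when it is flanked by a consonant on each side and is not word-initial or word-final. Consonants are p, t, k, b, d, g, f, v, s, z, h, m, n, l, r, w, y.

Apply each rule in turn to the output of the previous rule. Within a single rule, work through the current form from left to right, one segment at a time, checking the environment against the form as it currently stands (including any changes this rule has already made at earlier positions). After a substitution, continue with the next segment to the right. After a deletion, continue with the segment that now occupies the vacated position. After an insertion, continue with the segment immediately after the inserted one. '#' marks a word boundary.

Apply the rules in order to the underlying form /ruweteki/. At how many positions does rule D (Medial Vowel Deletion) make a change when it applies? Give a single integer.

A Nasal Assimilation: no change — [ruweteki]
B Final Devoicing: no change — [ruweteki]
C Intervocalic Voicing: [ruweteki] → [ruwedegi]
D Medial Vowel Deletion: [ruwedegi] → [ruwdgi]
Rule D changed 2 position(s).

2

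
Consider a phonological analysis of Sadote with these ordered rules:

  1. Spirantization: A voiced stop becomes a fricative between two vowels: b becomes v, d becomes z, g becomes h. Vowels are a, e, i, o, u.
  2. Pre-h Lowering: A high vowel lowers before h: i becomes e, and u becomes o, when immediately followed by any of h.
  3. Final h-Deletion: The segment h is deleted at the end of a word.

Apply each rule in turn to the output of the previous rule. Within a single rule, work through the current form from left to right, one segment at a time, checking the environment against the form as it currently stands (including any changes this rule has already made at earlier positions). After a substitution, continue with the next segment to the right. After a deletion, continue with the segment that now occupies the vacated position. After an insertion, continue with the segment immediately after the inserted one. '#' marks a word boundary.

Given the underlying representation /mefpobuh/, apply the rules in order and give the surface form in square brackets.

1 Spirantization: [mefpobuh] → [mefpovuh]
2 Pre-h Lowering: [mefpovuh] → [mefpovoh]
3 Final h-Deletion: [mefpovoh] → [mefpovo]

[mefpovo]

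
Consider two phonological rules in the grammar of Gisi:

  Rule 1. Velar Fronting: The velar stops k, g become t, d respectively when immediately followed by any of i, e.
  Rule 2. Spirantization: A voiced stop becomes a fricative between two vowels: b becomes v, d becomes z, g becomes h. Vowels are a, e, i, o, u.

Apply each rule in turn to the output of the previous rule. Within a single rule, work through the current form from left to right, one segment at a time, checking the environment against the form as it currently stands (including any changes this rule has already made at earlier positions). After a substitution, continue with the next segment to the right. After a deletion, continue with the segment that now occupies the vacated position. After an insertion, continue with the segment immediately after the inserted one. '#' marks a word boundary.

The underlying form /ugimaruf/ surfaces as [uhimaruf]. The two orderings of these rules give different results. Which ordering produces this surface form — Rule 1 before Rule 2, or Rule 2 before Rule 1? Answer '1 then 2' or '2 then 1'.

Order 1 then 2:
  1 Velar Fronting: [ugimaruf] → [udimaruf]
  2 Spirantization: [udimaruf] → [uzimaruf]
  result: [uzimaruf]
Order 2 then 1:
  2 Spirantization: [ugimaruf] → [uhimaruf]
  1 Velar Fronting: no change — [uhimaruf]
  result: [uhimaruf]

2 then 1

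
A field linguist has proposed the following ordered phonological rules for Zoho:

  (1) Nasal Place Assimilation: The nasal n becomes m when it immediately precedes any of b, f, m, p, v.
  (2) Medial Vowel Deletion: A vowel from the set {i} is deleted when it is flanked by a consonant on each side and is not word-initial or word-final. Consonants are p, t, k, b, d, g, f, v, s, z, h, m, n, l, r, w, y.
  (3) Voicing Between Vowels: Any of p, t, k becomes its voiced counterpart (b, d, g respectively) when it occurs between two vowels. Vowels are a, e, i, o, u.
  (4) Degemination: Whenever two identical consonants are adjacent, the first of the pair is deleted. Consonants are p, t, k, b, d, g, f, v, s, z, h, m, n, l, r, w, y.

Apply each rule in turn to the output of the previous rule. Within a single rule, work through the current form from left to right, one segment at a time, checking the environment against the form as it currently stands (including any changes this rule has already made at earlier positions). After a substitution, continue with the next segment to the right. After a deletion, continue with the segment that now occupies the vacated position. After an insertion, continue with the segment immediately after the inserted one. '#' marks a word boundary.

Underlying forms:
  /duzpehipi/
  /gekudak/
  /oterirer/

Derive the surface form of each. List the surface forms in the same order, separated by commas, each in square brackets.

/duzpehipi/:
  (1) Nasal Place Assimilation: no change — [duzpehipi]
  (2) Medial Vowel Deletion: [duzpehipi] → [duzpehpi]
  (3) Voicing Between Vowels: no change — [duzpehpi]
  (4) Degemination: no change — [duzpehpi]
/gekudak/:
  (1) Nasal Place Assimilation: no change — [gekudak]
  (2) Medial Vowel Deletion: no change — [gekudak]
  (3) Voicing Between Vowels: [gekudak] → [gegudak]
  (4) Degemination: no change — [gegudak]
/oterirer/:
  (1) Nasal Place Assimilation: no change — [oterirer]
  (2) Medial Vowel Deletion: [oterirer] → [oterrer]
  (3) Voicing Between Vowels: [oterrer] → [oderrer]
  (4) Degemination: [oderrer] → [oderer]

[duzpehpi], [gegudak], [oderer]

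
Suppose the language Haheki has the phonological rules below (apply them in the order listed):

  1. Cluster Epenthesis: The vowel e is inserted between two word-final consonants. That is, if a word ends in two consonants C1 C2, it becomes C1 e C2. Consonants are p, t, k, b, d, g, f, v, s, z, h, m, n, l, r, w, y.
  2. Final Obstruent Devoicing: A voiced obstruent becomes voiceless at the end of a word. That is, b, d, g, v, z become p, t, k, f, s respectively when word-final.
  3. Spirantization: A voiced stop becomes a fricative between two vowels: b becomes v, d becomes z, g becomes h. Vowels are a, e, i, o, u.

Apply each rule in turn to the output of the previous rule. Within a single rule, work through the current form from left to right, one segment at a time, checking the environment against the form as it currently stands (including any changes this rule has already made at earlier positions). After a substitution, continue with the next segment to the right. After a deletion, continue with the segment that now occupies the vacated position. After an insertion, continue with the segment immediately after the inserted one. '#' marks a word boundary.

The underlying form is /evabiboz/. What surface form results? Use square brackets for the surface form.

[evavivos]

1 Cluster Epenthesis: no change — [evabiboz]
2 Final Obstruent Devoicing: [evabiboz] → [evabibos]
3 Spirantization: [evabibos] → [evavivos]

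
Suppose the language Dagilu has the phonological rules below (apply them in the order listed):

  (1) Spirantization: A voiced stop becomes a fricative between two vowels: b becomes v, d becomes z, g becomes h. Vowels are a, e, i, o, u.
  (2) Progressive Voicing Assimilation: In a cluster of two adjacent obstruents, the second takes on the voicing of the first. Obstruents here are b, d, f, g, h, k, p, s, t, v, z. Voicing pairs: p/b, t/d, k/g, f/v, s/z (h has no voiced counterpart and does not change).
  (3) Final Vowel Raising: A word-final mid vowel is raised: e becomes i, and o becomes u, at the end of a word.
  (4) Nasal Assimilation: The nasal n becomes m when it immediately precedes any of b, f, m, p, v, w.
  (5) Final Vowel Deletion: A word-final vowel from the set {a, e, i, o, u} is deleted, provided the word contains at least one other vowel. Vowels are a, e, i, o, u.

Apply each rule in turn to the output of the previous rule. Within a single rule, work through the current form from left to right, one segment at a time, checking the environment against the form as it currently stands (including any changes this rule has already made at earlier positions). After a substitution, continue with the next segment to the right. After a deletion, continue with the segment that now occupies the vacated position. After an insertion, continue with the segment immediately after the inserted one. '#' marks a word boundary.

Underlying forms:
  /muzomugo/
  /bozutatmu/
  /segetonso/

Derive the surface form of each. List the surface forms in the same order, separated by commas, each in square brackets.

[muzomuh], [bozutatm], [sehetons]

/muzomugo/:
  (1) Spirantization: [muzomugo] → [muzomuho]
  (2) Progressive Voicing Assimilation: no change — [muzomuho]
  (3) Final Vowel Raising: [muzomuho] → [muzomuhu]
  (4) Nasal Assimilation: no change — [muzomuhu]
  (5) Final Vowel Deletion: [muzomuhu] → [muzomuh]
/bozutatmu/:
  (1) Spirantization: no change — [bozutatmu]
  (2) Progressive Voicing Assimilation: no change — [bozutatmu]
  (3) Final Vowel Raising: no change — [bozutatmu]
  (4) Nasal Assimilation: no change — [bozutatmu]
  (5) Final Vowel Deletion: [bozutatmu] → [bozutatm]
/segetonso/:
  (1) Spirantization: [segetonso] → [sehetonso]
  (2) Progressive Voicing Assimilation: no change — [sehetonso]
  (3) Final Vowel Raising: [sehetonso] → [sehetonsu]
  (4) Nasal Assimilation: no change — [sehetonsu]
  (5) Final Vowel Deletion: [sehetonsu] → [sehetons]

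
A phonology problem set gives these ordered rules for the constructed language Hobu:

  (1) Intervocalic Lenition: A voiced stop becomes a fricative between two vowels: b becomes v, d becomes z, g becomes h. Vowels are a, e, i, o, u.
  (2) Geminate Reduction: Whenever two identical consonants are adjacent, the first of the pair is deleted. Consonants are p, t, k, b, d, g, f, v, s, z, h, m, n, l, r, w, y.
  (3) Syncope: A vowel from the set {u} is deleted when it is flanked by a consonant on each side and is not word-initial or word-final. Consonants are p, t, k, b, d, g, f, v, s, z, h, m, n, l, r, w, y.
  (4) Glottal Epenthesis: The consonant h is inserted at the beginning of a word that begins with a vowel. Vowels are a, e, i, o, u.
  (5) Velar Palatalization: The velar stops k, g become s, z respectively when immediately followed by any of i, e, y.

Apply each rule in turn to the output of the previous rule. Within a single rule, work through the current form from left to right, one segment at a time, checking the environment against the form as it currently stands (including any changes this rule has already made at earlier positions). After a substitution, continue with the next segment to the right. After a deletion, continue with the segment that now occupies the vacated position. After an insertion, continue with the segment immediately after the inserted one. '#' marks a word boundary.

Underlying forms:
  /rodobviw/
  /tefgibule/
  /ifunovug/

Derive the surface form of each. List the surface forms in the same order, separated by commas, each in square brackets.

[rozobviw], [tefzivle], [hifnovg]

/rodobviw/:
  (1) Intervocalic Lenition: [rodobviw] → [rozobviw]
  (2) Geminate Reduction: no change — [rozobviw]
  (3) Syncope: no change — [rozobviw]
  (4) Glottal Epenthesis: no change — [rozobviw]
  (5) Velar Palatalization: no change — [rozobviw]
/tefgibule/:
  (1) Intervocalic Lenition: [tefgibule] → [tefgivule]
  (2) Geminate Reduction: no change — [tefgivule]
  (3) Syncope: [tefgivule] → [tefgivle]
  (4) Glottal Epenthesis: no change — [tefgivle]
  (5) Velar Palatalization: [tefgivle] → [tefzivle]
/ifunovug/:
  (1) Intervocalic Lenition: no change — [ifunovug]
  (2) Geminate Reduction: no change — [ifunovug]
  (3) Syncope: [ifunovug] → [ifnovg]
  (4) Glottal Epenthesis: [ifnovg] → [hifnovg]
  (5) Velar Palatalization: no change — [hifnovg]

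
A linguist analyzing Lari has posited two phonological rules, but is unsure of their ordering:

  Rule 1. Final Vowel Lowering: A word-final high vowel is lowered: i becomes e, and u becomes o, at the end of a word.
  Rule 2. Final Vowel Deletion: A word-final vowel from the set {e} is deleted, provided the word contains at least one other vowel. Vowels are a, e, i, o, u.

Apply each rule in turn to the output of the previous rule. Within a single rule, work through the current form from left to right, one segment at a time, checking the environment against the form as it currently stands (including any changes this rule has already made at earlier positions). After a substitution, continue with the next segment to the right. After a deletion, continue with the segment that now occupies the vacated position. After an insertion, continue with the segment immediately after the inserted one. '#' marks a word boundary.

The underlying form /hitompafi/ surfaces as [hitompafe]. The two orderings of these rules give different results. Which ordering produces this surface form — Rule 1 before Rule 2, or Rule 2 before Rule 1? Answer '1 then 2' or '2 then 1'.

Order 1 then 2:
  1 Final Vowel Lowering: [hitompafi] → [hitompafe]
  2 Final Vowel Deletion: [hitompafe] → [hitompaf]
  result: [hitompaf]
Order 2 then 1:
  2 Final Vowel Deletion: no change — [hitompafi]
  1 Final Vowel Lowering: [hitompafi] → [hitompafe]
  result: [hitompafe]

2 then 1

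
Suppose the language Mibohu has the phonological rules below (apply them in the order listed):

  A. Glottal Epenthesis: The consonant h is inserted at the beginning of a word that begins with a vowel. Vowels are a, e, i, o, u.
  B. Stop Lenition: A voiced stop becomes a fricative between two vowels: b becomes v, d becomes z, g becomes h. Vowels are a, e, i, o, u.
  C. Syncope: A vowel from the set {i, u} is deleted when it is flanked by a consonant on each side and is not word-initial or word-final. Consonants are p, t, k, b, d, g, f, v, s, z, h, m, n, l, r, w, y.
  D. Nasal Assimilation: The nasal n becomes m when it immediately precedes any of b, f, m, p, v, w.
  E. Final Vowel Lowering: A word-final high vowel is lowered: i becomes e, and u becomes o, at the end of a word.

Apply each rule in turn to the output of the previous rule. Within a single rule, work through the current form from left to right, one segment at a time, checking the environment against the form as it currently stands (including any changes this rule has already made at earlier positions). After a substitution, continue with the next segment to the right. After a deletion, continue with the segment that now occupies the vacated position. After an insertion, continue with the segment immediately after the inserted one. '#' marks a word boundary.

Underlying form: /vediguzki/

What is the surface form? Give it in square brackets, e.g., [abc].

[vezhzke]

A Glottal Epenthesis: no change — [vediguzki]
B Stop Lenition: [vediguzki] → [vezihuzki]
C Syncope: [vezihuzki] → [vezhzki]
D Nasal Assimilation: no change — [vezhzki]
E Final Vowel Lowering: [vezhzki] → [vezhzke]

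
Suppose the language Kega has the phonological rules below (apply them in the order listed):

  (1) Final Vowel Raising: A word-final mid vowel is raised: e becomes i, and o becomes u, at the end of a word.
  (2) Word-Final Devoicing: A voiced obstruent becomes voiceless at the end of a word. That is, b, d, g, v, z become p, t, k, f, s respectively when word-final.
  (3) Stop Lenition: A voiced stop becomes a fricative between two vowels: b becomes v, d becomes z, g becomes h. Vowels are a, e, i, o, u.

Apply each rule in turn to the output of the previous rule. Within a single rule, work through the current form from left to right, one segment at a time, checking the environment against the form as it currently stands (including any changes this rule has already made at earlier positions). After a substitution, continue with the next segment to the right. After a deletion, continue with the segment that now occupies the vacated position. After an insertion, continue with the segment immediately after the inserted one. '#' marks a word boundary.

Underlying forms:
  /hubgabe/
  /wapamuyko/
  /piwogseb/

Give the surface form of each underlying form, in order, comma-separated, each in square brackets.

[hubgavi], [wapamuyku], [piwogsep]

/hubgabe/:
  (1) Final Vowel Raising: [hubgabe] → [hubgabi]
  (2) Word-Final Devoicing: no change — [hubgabi]
  (3) Stop Lenition: [hubgabi] → [hubgavi]
/wapamuyko/:
  (1) Final Vowel Raising: [wapamuyko] → [wapamuyku]
  (2) Word-Final Devoicing: no change — [wapamuyku]
  (3) Stop Lenition: no change — [wapamuyku]
/piwogseb/:
  (1) Final Vowel Raising: no change — [piwogseb]
  (2) Word-Final Devoicing: [piwogseb] → [piwogsep]
  (3) Stop Lenition: no change — [piwogsep]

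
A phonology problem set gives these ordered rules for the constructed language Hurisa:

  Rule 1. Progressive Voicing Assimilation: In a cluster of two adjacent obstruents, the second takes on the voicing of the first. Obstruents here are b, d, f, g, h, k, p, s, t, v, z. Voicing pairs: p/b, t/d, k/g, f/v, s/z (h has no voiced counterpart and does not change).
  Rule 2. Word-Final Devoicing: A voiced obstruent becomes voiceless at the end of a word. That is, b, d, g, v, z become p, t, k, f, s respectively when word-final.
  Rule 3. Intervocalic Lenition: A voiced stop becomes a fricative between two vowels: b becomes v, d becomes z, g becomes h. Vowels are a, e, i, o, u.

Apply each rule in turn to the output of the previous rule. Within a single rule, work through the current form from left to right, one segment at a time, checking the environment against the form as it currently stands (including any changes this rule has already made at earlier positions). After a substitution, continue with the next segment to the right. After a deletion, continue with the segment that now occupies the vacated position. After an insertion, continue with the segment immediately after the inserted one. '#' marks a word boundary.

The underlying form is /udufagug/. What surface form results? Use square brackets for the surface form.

Rule 1 Progressive Voicing Assimilation: no change — [udufagug]
Rule 2 Word-Final Devoicing: [udufagug] → [udufaguk]
Rule 3 Intervocalic Lenition: [udufaguk] → [uzufahuk]

[uzufahuk]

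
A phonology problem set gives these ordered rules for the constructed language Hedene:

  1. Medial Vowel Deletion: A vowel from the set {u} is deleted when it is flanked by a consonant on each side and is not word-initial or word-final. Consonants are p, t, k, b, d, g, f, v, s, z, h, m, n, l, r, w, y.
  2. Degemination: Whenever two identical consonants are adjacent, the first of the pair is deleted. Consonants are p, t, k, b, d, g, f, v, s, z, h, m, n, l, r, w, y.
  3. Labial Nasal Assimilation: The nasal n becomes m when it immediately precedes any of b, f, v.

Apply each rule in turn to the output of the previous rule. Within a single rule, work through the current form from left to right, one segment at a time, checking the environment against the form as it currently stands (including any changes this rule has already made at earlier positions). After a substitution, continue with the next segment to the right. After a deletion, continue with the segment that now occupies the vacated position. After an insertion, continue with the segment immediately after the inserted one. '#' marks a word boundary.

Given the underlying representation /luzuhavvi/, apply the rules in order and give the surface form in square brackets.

[lzhavi]

1 Medial Vowel Deletion: [luzuhavvi] → [lzhavvi]
2 Degemination: [lzhavvi] → [lzhavi]
3 Labial Nasal Assimilation: no change — [lzhavi]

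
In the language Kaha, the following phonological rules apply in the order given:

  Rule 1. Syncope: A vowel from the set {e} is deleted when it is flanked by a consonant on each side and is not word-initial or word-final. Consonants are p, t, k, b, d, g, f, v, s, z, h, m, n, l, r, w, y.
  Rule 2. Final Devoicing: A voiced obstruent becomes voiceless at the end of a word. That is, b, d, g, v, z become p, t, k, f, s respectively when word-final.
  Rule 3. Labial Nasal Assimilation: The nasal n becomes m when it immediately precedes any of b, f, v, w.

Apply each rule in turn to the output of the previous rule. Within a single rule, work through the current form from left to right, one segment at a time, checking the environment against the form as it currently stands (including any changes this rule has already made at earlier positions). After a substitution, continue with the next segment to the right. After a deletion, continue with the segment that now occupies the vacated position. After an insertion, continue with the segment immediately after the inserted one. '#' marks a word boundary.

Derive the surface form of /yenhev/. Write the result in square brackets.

[ynhf]

Rule 1 Syncope: [yenhev] → [ynhv]
Rule 2 Final Devoicing: [ynhv] → [ynhf]
Rule 3 Labial Nasal Assimilation: no change — [ynhf]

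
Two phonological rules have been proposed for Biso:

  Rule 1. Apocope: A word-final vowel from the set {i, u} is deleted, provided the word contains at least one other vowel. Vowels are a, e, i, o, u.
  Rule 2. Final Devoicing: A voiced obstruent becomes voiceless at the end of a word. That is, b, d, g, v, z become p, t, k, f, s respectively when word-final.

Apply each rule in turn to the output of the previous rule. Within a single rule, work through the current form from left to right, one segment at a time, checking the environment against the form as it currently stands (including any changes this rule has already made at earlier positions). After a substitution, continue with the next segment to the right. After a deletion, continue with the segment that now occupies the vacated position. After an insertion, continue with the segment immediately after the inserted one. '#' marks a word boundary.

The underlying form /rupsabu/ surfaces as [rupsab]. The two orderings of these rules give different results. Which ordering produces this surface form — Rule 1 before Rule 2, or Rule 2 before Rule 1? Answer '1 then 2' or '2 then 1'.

Order 1 then 2:
  1 Apocope: [rupsabu] → [rupsab]
  2 Final Devoicing: [rupsab] → [rupsap]
  result: [rupsap]
Order 2 then 1:
  2 Final Devoicing: no change — [rupsabu]
  1 Apocope: [rupsabu] → [rupsab]
  result: [rupsab]

2 then 1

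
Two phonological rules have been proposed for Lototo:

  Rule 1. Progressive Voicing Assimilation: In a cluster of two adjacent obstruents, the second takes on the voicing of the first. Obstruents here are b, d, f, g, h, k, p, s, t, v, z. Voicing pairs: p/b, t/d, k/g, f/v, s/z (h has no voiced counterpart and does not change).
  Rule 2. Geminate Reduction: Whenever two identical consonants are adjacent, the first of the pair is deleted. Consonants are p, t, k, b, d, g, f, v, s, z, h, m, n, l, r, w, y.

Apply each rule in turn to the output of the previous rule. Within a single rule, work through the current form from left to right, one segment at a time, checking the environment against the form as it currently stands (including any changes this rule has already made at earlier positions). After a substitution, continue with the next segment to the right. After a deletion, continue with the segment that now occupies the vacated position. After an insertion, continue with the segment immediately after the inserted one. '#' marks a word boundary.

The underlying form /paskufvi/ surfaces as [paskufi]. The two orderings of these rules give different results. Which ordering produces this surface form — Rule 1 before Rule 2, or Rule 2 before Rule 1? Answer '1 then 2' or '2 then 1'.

1 then 2

Order 1 then 2:
  1 Progressive Voicing Assimilation: [paskufvi] → [paskuffi]
  2 Geminate Reduction: [paskuffi] → [paskufi]
  result: [paskufi]
Order 2 then 1:
  2 Geminate Reduction: no change — [paskufvi]
  1 Progressive Voicing Assimilation: [paskufvi] → [paskuffi]
  result: [paskuffi]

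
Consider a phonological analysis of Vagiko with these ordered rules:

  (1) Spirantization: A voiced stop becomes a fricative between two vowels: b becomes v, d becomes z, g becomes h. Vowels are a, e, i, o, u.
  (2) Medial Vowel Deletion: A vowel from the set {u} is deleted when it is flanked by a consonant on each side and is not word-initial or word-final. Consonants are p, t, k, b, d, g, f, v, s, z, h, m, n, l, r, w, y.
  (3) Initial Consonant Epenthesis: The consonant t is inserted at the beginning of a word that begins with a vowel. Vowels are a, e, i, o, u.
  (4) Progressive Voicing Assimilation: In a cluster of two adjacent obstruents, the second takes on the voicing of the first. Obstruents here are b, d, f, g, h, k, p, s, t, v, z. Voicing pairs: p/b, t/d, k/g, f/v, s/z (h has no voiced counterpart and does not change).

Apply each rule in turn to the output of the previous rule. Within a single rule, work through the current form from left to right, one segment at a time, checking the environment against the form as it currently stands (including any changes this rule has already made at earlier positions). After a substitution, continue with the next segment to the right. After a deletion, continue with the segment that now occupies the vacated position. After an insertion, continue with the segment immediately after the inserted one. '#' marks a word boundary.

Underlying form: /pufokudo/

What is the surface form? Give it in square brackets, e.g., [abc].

(1) Spirantization: [pufokudo] → [pufokuzo]
(2) Medial Vowel Deletion: [pufokuzo] → [pfokzo]
(3) Initial Consonant Epenthesis: no change — [pfokzo]
(4) Progressive Voicing Assimilation: [pfokzo] → [pfokso]

[pfokso]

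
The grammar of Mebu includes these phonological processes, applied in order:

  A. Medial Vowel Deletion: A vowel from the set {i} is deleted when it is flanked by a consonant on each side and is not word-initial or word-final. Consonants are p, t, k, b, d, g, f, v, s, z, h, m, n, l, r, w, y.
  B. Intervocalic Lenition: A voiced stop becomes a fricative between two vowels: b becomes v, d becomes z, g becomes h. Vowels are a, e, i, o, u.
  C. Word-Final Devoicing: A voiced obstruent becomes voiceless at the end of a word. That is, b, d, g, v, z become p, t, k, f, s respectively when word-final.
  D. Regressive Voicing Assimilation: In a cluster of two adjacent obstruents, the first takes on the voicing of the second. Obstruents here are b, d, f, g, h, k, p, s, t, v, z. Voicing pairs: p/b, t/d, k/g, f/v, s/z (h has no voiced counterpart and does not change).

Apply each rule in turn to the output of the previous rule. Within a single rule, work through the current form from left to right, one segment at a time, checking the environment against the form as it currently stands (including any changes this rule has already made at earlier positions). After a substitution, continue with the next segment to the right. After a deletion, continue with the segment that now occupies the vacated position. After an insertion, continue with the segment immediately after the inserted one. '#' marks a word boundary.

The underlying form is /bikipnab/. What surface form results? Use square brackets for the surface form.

A Medial Vowel Deletion: [bikipnab] → [bkpnab]
B Intervocalic Lenition: no change — [bkpnab]
C Word-Final Devoicing: [bkpnab] → [bkpnap]
D Regressive Voicing Assimilation: [bkpnap] → [pkpnap]

[pkpnap]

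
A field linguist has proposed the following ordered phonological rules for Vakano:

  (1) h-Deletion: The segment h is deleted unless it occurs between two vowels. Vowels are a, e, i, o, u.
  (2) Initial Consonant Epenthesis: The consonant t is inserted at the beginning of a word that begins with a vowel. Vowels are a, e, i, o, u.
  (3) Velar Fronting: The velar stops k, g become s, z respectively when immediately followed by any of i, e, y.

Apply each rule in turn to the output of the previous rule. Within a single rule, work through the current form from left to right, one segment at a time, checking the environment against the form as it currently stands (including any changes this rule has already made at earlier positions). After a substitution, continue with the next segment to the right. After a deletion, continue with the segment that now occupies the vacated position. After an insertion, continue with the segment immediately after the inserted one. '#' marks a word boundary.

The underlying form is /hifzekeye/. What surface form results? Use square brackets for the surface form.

[tifzeseye]

(1) h-Deletion: [hifzekeye] → [ifzekeye]
(2) Initial Consonant Epenthesis: [ifzekeye] → [tifzekeye]
(3) Velar Fronting: [tifzekeye] → [tifzeseye]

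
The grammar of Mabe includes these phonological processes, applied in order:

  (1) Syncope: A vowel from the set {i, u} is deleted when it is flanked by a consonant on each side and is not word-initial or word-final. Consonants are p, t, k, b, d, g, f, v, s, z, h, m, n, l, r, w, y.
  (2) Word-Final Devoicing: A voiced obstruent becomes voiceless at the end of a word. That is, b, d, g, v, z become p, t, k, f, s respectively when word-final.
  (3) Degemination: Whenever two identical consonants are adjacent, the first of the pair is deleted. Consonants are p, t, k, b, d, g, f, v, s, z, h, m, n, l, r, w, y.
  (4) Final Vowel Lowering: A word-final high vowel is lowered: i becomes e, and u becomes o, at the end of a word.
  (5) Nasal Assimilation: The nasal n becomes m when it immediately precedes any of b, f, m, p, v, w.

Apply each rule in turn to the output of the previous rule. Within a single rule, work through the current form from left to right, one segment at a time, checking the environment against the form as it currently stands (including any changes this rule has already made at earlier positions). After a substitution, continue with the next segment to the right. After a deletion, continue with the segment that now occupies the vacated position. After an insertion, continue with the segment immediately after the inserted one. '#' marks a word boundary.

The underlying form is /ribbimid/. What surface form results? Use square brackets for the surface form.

(1) Syncope: [ribbimid] → [rbbmd]
(2) Word-Final Devoicing: [rbbmd] → [rbbmt]
(3) Degemination: [rbbmt] → [rbmt]
(4) Final Vowel Lowering: no change — [rbmt]
(5) Nasal Assimilation: no change — [rbmt]

[rbmt]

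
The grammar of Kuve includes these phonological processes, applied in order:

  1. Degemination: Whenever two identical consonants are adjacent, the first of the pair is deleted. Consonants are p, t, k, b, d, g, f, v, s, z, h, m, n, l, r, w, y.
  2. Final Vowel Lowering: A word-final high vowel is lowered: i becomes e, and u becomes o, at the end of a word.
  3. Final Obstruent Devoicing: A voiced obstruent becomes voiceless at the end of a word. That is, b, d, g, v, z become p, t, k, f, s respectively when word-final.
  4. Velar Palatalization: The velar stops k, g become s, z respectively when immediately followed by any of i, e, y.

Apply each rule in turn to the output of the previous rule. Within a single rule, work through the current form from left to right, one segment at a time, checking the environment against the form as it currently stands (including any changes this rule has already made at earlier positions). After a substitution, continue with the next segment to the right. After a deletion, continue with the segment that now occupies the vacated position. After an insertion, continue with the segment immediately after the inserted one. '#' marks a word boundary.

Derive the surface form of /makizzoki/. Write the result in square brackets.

1 Degemination: [makizzoki] → [makizoki]
2 Final Vowel Lowering: [makizoki] → [makizoke]
3 Final Obstruent Devoicing: no change — [makizoke]
4 Velar Palatalization: [makizoke] → [masizose]

[masizose]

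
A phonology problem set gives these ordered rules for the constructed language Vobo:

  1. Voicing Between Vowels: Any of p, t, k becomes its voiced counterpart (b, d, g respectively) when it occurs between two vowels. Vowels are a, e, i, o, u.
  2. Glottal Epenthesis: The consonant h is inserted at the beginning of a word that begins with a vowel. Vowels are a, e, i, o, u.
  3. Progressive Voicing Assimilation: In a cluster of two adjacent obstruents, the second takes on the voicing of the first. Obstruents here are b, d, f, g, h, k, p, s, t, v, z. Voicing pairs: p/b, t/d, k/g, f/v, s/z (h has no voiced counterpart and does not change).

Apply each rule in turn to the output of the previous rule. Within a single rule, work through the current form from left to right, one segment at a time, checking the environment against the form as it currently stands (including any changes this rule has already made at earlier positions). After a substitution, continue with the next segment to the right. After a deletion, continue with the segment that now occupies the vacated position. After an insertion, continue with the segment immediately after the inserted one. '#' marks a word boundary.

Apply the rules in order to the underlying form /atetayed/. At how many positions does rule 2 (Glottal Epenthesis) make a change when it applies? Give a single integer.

1

1 Voicing Between Vowels: [atetayed] → [adedayed]
2 Glottal Epenthesis: [adedayed] → [hadedayed]
3 Progressive Voicing Assimilation: no change — [hadedayed]
Rule 2 changed 1 position(s).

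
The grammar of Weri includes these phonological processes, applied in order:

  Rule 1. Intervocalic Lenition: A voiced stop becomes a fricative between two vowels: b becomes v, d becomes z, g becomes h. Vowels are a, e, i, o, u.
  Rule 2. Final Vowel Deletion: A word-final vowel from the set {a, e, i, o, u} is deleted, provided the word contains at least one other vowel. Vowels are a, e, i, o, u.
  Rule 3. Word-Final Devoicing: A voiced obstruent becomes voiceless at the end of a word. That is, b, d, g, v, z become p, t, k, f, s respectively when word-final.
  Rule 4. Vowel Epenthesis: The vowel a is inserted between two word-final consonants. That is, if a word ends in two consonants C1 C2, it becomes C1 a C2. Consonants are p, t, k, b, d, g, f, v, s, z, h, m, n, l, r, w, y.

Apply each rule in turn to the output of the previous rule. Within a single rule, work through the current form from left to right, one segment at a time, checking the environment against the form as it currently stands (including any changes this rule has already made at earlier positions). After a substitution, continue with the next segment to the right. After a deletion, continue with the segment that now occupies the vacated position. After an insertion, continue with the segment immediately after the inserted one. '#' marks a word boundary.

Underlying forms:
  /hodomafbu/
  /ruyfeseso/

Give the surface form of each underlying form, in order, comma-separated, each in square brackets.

[hozomafap], [ruyfeses]

/hodomafbu/:
  Rule 1 Intervocalic Lenition: [hodomafbu] → [hozomafbu]
  Rule 2 Final Vowel Deletion: [hozomafbu] → [hozomafb]
  Rule 3 Word-Final Devoicing: [hozomafb] → [hozomafp]
  Rule 4 Vowel Epenthesis: [hozomafp] → [hozomafap]
/ruyfeseso/:
  Rule 1 Intervocalic Lenition: no change — [ruyfeseso]
  Rule 2 Final Vowel Deletion: [ruyfeseso] → [ruyfeses]
  Rule 3 Word-Final Devoicing: no change — [ruyfeses]
  Rule 4 Vowel Epenthesis: no change — [ruyfeses]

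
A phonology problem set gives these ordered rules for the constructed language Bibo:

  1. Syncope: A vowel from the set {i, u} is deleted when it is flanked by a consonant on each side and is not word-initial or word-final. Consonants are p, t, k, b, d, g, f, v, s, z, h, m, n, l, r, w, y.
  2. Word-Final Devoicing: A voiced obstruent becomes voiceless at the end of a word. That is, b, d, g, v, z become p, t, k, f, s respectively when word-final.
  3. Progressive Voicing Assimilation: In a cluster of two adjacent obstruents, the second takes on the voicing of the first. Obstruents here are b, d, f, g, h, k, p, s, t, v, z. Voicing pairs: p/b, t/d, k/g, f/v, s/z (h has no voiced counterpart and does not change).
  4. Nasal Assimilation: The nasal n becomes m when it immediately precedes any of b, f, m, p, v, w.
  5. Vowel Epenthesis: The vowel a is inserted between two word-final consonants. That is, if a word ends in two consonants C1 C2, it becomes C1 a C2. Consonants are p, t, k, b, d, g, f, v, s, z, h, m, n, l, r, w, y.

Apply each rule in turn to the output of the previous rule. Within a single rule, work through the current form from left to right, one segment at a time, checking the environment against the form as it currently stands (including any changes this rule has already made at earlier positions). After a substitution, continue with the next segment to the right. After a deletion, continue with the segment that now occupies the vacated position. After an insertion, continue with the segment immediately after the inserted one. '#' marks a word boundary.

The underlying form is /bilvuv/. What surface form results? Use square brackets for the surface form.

1 Syncope: [bilvuv] → [blvv]
2 Word-Final Devoicing: [blvv] → [blvf]
3 Progressive Voicing Assimilation: [blvf] → [blvv]
4 Nasal Assimilation: no change — [blvv]
5 Vowel Epenthesis: [blvv] → [blvav]

[blvav]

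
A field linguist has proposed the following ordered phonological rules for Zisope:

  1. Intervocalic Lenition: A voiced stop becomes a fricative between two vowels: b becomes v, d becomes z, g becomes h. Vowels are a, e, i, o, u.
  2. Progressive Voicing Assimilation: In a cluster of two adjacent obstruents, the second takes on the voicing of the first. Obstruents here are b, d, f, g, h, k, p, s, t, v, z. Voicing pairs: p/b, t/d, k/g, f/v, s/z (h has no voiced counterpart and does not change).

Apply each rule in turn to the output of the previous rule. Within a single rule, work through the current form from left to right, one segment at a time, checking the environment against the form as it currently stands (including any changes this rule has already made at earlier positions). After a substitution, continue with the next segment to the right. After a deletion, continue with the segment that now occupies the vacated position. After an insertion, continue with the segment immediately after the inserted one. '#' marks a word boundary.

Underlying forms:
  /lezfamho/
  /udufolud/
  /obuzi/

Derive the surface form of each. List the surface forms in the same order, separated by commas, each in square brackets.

[lezvamho], [uzufolud], [ovuzi]

/lezfamho/:
  1 Intervocalic Lenition: no change — [lezfamho]
  2 Progressive Voicing Assimilation: [lezfamho] → [lezvamho]
/udufolud/:
  1 Intervocalic Lenition: [udufolud] → [uzufolud]
  2 Progressive Voicing Assimilation: no change — [uzufolud]
/obuzi/:
  1 Intervocalic Lenition: [obuzi] → [ovuzi]
  2 Progressive Voicing Assimilation: no change — [ovuzi]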